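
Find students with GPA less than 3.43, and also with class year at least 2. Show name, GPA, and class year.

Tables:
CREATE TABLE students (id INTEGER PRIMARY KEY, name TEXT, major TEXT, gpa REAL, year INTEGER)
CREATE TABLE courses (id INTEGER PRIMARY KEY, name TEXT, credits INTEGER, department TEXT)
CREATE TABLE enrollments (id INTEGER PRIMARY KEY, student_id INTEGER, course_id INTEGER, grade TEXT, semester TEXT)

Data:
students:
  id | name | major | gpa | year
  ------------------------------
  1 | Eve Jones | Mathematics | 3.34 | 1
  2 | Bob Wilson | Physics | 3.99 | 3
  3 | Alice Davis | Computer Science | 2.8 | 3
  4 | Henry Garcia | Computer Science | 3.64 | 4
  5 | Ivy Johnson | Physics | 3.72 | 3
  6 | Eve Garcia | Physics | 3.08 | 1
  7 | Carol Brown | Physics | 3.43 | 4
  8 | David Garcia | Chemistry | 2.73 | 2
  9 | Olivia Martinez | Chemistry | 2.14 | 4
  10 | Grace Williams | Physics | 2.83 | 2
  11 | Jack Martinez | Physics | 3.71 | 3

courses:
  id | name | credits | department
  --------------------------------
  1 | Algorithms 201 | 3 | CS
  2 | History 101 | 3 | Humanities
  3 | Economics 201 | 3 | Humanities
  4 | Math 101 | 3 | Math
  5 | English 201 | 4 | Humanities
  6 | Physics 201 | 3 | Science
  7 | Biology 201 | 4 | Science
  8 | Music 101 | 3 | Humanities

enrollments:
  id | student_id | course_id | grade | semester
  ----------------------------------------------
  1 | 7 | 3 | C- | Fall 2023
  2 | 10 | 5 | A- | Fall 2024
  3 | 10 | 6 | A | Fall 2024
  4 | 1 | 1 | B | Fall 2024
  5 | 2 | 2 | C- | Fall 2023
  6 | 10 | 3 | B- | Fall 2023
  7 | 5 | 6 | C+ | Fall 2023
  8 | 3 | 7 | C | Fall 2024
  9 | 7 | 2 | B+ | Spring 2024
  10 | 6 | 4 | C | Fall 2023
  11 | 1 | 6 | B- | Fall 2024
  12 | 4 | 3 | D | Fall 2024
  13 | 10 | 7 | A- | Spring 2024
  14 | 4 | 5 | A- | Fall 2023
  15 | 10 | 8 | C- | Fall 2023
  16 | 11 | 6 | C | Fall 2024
SELECT name, gpa, year FROM students WHERE gpa < 3.43 AND year >= 2

Execution result:
name | gpa | year
Alice Davis | 2.80 | 3
David Garcia | 2.73 | 2
Olivia Martinez | 2.14 | 4
Grace Williams | 2.83 | 2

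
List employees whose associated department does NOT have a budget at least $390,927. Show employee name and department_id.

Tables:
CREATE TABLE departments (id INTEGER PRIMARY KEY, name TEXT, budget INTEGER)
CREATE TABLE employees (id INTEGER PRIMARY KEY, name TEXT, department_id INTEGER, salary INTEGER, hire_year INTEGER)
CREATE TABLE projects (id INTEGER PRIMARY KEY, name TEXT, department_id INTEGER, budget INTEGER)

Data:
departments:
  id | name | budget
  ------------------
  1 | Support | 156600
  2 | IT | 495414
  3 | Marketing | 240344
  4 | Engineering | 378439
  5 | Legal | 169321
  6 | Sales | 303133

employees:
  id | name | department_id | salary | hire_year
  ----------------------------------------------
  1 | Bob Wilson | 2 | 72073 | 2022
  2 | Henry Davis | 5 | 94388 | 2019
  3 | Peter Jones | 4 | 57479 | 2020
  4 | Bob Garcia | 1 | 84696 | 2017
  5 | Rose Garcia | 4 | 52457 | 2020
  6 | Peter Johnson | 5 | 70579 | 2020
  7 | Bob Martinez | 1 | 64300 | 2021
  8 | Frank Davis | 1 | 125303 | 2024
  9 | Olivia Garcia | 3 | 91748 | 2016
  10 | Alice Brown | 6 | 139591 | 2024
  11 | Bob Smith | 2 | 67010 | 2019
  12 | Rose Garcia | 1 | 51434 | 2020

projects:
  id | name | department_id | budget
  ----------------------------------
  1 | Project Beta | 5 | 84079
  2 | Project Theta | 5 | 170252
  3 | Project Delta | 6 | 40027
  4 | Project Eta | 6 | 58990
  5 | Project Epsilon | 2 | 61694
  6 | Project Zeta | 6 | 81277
SELECT name, department_id FROM employees WHERE department_id NOT IN (SELECT id FROM departments WHERE budget >= 390927)

Execution result:
name | department_id
Henry Davis | 5
Peter Jones | 4
Bob Garcia | 1
Rose Garcia | 4
Peter Johnson | 5
Bob Martinez | 1
Frank Davis | 1
Olivia Garcia | 3
Alice Brown | 6
Rose Garcia | 1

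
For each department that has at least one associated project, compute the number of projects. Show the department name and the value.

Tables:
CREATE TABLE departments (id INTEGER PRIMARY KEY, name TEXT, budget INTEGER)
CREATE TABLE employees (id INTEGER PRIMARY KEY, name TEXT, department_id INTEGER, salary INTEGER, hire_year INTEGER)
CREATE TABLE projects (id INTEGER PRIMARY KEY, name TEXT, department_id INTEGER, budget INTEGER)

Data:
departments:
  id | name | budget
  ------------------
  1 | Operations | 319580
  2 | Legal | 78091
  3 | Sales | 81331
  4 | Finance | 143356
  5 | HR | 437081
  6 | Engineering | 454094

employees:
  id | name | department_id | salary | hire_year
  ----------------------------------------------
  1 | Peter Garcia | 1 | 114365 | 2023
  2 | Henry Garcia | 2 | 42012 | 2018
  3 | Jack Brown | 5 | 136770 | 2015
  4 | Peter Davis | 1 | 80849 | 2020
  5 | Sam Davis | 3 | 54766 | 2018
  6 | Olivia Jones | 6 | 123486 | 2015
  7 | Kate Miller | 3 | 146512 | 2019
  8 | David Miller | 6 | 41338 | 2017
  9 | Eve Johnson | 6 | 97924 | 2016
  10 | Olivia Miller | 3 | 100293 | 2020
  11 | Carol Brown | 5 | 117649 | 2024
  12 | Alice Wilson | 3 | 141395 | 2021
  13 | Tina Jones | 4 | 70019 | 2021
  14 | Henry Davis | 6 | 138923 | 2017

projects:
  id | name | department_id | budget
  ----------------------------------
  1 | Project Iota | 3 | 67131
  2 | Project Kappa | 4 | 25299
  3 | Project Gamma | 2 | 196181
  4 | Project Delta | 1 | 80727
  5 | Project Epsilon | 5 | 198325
SELECT p.name, COUNT(*) AS n FROM projects c JOIN departments p ON c.department_id = p.id GROUP BY p.id, p.name

Execution result:
name | n
Operations | 1
Legal | 1
Sales | 1
Finance | 1
HR | 1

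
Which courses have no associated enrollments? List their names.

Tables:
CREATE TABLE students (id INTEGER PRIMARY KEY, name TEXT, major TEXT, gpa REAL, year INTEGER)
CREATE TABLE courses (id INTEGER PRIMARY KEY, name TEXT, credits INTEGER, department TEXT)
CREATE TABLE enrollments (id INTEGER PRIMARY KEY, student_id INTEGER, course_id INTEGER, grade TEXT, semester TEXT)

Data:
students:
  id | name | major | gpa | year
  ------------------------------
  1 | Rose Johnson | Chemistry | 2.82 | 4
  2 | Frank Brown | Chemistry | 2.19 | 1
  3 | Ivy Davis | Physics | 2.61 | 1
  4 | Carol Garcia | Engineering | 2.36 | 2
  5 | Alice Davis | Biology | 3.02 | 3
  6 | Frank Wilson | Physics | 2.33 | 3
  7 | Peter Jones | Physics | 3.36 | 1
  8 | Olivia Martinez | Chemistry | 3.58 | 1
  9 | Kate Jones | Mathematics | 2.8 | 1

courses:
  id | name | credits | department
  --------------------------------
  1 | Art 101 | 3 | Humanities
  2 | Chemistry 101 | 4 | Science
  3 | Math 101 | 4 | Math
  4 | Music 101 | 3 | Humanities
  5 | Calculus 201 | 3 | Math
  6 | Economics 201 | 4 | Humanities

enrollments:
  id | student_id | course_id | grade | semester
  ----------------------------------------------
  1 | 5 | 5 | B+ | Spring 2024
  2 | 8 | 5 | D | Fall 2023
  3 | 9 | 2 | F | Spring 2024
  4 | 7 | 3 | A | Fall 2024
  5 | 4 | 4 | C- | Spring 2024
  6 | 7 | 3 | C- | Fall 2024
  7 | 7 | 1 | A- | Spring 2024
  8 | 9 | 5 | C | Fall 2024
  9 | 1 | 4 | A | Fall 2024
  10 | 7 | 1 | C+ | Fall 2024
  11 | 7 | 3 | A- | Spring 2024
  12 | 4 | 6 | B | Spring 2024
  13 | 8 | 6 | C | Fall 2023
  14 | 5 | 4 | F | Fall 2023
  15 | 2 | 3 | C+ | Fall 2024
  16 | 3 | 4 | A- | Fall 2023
SELECT p.name FROM courses p LEFT JOIN enrollments c ON c.course_id = p.id WHERE c.id IS NULL

Execution result:
(no rows)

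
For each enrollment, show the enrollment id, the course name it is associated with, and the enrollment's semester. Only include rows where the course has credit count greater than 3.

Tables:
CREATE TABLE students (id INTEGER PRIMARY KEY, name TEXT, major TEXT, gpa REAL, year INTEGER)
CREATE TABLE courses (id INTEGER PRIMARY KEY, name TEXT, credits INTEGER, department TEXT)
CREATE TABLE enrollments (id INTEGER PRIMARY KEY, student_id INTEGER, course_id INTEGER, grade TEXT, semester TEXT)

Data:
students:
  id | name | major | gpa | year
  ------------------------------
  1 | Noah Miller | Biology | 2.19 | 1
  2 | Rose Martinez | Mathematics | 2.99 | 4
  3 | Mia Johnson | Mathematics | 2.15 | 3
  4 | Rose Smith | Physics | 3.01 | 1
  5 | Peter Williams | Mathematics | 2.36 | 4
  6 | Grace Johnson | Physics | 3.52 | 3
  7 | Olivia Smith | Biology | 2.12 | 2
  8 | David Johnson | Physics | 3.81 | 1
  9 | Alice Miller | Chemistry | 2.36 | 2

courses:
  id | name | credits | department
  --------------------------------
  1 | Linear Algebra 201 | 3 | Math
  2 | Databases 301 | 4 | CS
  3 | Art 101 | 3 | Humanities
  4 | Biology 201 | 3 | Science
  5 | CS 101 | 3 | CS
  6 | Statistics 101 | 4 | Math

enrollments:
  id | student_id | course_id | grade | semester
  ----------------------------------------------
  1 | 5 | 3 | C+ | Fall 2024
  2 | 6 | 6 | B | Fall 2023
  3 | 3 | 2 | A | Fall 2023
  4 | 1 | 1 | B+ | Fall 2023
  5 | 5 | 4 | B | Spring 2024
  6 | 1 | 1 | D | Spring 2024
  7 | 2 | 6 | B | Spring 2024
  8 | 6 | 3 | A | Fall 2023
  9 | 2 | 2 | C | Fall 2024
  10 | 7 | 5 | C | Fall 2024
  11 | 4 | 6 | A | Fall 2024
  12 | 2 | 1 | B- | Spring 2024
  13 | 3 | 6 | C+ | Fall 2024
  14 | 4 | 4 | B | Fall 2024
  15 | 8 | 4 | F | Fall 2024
SELECT c.id, p.name AS course, c.semester FROM enrollments c JOIN courses p ON c.course_id = p.id WHERE p.credits > 3

Execution result:
id | course | semester
2 | Statistics 101 | Fall 2023
3 | Databases 301 | Fall 2023
7 | Statistics 101 | Spring 2024
9 | Databases 301 | Fall 2024
11 | Statistics 101 | Fall 2024
13 | Statistics 101 | Fall 2024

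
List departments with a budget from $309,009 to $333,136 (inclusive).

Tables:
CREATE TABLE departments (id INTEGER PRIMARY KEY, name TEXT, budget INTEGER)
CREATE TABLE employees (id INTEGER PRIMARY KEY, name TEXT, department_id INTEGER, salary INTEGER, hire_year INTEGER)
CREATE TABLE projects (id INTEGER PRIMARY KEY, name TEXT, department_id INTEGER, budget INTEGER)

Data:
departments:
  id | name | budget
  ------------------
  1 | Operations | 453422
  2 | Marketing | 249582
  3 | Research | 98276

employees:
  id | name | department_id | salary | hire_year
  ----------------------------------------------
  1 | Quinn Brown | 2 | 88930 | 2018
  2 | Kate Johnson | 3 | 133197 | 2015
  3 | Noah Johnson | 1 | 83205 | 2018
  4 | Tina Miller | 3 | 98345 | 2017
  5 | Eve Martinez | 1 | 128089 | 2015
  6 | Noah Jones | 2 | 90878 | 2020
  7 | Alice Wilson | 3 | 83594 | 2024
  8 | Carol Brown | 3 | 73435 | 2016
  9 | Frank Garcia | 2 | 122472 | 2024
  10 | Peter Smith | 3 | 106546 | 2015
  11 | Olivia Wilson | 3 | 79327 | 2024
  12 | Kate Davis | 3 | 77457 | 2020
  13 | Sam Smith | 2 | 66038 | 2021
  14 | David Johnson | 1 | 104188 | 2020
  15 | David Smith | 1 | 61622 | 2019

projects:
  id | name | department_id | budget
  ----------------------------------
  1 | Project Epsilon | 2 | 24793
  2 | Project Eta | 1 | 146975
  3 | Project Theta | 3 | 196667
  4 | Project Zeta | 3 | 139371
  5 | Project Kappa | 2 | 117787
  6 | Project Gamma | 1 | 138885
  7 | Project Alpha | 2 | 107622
SELECT name, budget FROM departments WHERE budget BETWEEN 309009 AND 333136

Execution result:
(no rows)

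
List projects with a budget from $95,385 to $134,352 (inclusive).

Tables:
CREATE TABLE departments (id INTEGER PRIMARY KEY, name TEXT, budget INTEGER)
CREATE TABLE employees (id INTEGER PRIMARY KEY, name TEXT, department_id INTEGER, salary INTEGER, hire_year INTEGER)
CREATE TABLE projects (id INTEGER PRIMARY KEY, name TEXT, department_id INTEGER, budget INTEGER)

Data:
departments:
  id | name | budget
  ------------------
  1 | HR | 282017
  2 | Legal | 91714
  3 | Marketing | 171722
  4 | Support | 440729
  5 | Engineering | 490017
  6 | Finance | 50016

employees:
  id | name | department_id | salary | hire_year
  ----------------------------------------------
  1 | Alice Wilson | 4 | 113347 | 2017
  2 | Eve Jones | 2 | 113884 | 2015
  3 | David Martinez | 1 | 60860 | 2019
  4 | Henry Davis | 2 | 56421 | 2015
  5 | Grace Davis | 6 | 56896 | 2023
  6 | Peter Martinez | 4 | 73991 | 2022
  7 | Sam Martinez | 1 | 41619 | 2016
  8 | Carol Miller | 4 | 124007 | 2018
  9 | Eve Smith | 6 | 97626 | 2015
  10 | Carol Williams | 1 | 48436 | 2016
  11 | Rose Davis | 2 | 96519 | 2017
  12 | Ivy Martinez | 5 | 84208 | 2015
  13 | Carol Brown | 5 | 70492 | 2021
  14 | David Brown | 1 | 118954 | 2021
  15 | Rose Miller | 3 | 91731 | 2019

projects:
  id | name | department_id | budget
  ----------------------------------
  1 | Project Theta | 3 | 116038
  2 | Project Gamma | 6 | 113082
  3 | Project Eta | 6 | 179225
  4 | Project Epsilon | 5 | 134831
SELECT name, budget FROM projects WHERE budget BETWEEN 95385 AND 134352

Execution result:
name | budget
Project Theta | 116038
Project Gamma | 113082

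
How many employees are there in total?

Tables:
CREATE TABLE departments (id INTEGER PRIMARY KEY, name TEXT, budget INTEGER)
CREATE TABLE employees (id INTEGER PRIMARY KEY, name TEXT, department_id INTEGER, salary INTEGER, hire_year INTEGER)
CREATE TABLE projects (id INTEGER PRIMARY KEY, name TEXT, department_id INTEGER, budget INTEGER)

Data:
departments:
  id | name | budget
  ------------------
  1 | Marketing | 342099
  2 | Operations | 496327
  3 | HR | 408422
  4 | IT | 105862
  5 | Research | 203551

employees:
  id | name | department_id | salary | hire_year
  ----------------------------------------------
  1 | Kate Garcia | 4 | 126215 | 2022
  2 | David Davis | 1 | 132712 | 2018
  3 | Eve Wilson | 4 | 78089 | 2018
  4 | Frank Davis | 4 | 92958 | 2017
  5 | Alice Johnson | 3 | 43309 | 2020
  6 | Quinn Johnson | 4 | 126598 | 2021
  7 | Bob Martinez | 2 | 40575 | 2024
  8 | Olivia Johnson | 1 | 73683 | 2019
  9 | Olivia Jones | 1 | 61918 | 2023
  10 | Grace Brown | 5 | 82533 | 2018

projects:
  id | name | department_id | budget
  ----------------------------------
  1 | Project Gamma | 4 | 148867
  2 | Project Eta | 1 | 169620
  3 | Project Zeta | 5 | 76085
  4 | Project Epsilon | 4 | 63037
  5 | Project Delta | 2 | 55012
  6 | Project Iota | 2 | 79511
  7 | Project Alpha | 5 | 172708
SELECT COUNT(*) FROM employees

Execution result:
10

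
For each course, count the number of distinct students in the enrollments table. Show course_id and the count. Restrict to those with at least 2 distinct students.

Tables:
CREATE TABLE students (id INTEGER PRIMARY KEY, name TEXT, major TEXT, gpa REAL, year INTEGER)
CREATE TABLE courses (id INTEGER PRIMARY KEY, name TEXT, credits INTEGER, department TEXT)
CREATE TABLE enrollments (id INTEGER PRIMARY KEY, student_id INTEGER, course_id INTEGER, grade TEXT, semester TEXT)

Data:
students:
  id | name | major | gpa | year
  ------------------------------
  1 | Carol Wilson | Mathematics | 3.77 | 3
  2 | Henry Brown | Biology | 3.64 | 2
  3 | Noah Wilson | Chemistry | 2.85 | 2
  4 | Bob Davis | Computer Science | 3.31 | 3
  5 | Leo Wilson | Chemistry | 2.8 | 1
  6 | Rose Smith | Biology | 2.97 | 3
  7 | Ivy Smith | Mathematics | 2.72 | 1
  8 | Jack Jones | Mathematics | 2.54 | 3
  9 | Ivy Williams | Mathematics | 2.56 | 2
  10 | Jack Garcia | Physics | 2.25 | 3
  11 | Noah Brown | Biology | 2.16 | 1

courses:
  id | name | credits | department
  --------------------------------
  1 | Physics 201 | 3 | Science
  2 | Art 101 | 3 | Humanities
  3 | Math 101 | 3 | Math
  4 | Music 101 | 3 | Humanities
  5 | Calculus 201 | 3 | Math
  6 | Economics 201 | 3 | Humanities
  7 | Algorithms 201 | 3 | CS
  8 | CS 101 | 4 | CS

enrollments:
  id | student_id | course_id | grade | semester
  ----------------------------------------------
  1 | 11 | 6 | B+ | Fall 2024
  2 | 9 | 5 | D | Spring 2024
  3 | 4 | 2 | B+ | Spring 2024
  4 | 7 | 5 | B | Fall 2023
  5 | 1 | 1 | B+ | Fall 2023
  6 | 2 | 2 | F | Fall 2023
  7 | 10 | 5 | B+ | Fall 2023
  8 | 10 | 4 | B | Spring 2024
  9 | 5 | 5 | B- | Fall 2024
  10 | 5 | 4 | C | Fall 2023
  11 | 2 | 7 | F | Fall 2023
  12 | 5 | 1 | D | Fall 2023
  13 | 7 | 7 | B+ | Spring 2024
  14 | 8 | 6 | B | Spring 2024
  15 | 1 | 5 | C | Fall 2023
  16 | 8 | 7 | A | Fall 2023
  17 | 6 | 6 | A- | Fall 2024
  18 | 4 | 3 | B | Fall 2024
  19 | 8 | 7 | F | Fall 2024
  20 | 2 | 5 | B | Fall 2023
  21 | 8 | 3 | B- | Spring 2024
SELECT course_id, COUNT(DISTINCT student_id) AS distinct_student_count FROM enrollments GROUP BY course_id HAVING COUNT(DISTINCT student_id) >= 2

Execution result:
course_id | distinct_student_count
1 | 2
2 | 2
3 | 2
4 | 2
5 | 6
6 | 3
7 | 3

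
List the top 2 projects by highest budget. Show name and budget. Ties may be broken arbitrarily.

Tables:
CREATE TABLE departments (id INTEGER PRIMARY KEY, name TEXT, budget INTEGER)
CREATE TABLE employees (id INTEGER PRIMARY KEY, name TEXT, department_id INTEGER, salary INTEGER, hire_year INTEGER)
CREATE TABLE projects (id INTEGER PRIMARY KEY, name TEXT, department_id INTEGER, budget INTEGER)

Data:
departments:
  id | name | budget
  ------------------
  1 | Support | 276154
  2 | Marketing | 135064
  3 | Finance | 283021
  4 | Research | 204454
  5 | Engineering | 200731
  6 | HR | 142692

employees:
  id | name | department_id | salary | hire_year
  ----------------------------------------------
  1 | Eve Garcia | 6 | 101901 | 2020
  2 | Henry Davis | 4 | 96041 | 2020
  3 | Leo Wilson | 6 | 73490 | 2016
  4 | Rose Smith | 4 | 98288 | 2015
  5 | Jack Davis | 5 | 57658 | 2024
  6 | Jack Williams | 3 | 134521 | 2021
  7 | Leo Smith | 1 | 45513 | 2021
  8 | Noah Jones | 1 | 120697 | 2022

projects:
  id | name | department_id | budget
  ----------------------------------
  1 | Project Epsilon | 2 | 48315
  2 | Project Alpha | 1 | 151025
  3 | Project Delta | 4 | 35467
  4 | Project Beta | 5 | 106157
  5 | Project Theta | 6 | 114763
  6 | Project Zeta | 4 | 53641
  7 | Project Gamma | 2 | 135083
SELECT name, budget FROM projects ORDER BY budget DESC LIMIT 2

Execution result:
name | budget
Project Alpha | 151025
Project Gamma | 135083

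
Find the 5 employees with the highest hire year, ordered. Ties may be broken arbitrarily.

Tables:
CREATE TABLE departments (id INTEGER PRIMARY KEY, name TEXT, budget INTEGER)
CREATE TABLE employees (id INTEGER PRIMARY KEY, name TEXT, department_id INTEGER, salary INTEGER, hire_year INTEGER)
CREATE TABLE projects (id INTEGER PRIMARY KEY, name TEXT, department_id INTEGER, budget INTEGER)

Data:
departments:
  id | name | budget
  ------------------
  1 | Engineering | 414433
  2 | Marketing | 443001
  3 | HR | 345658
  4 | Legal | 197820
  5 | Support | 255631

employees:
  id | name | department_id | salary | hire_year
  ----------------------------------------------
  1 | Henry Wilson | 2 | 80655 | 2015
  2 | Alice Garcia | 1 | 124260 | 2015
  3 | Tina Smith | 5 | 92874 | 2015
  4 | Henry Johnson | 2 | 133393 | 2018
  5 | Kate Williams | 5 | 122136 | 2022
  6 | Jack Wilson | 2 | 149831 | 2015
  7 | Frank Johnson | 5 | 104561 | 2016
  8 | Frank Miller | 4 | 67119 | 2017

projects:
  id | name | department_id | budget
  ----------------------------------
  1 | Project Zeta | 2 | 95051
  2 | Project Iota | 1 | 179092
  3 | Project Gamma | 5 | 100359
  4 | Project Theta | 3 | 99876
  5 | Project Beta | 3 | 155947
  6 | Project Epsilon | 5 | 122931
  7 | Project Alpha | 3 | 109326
SELECT name, hire_year FROM employees ORDER BY hire_year DESC LIMIT 5

Execution result:
name | hire_year
Kate Williams | 2022
Henry Johnson | 2018
Frank Miller | 2017
Frank Johnson | 2016
Henry Wilson | 2015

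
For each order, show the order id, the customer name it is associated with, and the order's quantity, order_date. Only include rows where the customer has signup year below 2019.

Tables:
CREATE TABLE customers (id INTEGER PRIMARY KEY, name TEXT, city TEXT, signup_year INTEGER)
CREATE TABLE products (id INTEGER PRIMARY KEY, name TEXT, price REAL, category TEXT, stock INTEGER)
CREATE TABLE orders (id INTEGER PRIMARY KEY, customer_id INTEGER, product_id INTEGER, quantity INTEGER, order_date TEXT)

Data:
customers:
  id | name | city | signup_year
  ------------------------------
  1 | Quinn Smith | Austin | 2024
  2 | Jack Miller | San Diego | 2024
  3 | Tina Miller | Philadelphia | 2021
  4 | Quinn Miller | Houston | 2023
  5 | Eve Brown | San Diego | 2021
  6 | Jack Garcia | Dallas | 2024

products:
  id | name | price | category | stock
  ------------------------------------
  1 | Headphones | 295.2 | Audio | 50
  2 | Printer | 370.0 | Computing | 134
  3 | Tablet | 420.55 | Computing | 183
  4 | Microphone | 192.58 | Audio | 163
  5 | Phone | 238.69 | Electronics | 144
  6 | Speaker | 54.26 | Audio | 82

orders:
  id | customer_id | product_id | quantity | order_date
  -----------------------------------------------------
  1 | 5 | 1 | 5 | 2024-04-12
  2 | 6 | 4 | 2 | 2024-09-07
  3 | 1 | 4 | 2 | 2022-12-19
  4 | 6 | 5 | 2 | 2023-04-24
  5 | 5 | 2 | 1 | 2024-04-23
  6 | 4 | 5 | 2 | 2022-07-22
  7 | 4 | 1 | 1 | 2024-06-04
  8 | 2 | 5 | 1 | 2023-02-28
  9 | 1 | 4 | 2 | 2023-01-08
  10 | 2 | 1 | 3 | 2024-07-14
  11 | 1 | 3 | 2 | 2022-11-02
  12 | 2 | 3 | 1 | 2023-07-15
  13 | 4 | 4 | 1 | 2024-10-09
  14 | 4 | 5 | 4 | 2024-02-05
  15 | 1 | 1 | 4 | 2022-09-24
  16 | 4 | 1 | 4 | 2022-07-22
SELECT c.id, p.name AS customer, c.quantity, c.order_date FROM orders c JOIN customers p ON c.customer_id = p.id WHERE p.signup_year < 2019

Execution result:
(no rows)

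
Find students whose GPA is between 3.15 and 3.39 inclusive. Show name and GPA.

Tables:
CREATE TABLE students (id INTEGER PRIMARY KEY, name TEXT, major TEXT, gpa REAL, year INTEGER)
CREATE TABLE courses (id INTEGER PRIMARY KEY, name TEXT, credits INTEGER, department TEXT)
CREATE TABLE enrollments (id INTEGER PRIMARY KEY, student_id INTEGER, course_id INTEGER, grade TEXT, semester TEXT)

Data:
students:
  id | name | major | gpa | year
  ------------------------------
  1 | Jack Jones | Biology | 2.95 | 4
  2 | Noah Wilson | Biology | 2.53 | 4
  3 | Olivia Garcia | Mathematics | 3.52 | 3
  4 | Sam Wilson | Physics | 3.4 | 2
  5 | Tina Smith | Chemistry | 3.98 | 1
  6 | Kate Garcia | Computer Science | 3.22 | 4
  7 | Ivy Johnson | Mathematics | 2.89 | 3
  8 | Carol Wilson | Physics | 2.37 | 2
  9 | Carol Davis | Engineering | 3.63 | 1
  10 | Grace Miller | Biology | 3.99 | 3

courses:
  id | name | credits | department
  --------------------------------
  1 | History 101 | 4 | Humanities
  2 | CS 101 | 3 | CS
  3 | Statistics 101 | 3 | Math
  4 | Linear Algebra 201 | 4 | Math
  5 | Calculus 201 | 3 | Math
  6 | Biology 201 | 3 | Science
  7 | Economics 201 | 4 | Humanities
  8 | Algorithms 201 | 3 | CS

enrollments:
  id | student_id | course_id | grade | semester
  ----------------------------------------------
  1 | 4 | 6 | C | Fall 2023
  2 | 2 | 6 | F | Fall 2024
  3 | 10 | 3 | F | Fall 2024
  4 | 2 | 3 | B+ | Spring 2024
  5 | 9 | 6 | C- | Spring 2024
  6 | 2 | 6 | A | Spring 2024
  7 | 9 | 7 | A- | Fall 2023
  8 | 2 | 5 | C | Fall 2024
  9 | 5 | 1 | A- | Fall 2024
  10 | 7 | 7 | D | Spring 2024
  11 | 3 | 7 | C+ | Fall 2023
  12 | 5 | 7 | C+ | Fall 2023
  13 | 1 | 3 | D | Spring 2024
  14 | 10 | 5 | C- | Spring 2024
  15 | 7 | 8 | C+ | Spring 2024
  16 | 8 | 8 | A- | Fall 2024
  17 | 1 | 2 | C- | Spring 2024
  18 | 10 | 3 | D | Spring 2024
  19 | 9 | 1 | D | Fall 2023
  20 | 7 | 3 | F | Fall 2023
SELECT name, gpa FROM students WHERE gpa BETWEEN 3.15 AND 3.39

Execution result:
name | gpa
Kate Garcia | 3.22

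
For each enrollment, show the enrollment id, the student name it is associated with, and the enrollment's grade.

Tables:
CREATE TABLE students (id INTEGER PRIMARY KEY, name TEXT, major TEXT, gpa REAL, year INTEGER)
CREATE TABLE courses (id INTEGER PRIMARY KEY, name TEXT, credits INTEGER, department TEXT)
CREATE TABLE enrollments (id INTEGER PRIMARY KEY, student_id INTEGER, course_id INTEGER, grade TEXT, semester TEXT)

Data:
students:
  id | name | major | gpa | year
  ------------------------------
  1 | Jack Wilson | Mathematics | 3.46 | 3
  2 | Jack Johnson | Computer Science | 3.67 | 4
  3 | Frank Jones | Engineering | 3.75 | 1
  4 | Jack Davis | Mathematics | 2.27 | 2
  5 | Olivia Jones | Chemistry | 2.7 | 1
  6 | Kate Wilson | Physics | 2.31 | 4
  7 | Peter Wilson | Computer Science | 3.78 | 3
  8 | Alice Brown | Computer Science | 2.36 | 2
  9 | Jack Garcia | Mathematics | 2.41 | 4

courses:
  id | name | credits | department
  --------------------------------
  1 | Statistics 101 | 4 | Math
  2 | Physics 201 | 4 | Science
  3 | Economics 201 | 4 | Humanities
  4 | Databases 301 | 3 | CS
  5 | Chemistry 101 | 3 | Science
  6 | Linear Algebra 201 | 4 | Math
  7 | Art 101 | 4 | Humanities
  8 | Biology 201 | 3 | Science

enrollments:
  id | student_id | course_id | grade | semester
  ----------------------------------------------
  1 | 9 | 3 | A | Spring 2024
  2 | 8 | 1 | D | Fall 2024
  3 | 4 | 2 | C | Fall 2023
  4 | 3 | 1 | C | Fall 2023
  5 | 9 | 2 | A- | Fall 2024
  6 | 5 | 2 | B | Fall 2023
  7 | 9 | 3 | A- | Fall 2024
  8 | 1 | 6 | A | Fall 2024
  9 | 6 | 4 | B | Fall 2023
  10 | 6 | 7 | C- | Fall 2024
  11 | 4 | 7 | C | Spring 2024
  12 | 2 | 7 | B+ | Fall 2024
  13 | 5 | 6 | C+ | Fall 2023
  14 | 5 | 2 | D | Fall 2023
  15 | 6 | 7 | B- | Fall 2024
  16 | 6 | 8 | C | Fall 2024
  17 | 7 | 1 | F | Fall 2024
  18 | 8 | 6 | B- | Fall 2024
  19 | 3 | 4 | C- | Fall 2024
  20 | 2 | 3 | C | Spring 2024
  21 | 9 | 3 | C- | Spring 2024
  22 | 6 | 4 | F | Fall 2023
SELECT c.id, p.name AS student, c.grade FROM enrollments c JOIN students p ON c.student_id = p.id

Execution result:
id | student | grade
1 | Jack Garcia | A
2 | Alice Brown | D
3 | Jack Davis | C
4 | Frank Jones | C
5 | Jack Garcia | A-
6 | Olivia Jones | B
7 | Jack Garcia | A-
8 | Jack Wilson | A
9 | Kate Wilson | B
10 | Kate Wilson | C-
11 | Jack Davis | C
12 | Jack Johnson | B+
13 | Olivia Jones | C+
14 | Olivia Jones | D
15 | Kate Wilson | B-
16 | Kate Wilson | C
17 | Peter Wilson | F
18 | Alice Brown | B-
19 | Frank Jones | C-
20 | Jack Johnson | C
21 | Jack Garcia | C-
22 | Kate Wilson | F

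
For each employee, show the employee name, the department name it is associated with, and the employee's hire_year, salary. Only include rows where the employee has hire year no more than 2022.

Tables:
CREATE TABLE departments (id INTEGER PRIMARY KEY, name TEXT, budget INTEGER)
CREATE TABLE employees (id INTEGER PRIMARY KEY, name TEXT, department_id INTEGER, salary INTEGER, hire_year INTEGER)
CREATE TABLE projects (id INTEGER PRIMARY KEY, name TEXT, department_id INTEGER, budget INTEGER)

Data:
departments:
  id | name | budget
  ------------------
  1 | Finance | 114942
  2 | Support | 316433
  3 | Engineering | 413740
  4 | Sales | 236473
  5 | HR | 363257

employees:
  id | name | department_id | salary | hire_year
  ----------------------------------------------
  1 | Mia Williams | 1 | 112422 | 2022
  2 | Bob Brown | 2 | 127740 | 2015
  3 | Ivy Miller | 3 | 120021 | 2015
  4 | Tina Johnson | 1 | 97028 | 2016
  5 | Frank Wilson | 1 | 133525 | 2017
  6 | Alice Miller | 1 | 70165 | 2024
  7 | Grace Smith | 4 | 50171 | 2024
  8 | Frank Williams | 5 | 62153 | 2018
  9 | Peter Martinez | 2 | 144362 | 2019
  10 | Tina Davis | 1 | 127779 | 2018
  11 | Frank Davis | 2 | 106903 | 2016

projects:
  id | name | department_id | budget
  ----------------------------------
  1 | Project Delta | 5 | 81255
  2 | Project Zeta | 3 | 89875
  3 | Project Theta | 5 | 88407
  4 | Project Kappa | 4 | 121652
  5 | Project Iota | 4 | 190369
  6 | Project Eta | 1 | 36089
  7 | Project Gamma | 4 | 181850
SELECT c.name, p.name AS department, c.hire_year, c.salary FROM employees c JOIN departments p ON c.department_id = p.id WHERE c.hire_year <= 2022

Execution result:
name | department | hire_year | salary
Mia Williams | Finance | 2022 | 112422
Bob Brown | Support | 2015 | 127740
Ivy Miller | Engineering | 2015 | 120021
Tina Johnson | Finance | 2016 | 97028
Frank Wilson | Finance | 2017 | 133525
Frank Williams | HR | 2018 | 62153
Peter Martinez | Support | 2019 | 144362
Tina Davis | Finance | 2018 | 127779
Frank Davis | Support | 2016 | 106903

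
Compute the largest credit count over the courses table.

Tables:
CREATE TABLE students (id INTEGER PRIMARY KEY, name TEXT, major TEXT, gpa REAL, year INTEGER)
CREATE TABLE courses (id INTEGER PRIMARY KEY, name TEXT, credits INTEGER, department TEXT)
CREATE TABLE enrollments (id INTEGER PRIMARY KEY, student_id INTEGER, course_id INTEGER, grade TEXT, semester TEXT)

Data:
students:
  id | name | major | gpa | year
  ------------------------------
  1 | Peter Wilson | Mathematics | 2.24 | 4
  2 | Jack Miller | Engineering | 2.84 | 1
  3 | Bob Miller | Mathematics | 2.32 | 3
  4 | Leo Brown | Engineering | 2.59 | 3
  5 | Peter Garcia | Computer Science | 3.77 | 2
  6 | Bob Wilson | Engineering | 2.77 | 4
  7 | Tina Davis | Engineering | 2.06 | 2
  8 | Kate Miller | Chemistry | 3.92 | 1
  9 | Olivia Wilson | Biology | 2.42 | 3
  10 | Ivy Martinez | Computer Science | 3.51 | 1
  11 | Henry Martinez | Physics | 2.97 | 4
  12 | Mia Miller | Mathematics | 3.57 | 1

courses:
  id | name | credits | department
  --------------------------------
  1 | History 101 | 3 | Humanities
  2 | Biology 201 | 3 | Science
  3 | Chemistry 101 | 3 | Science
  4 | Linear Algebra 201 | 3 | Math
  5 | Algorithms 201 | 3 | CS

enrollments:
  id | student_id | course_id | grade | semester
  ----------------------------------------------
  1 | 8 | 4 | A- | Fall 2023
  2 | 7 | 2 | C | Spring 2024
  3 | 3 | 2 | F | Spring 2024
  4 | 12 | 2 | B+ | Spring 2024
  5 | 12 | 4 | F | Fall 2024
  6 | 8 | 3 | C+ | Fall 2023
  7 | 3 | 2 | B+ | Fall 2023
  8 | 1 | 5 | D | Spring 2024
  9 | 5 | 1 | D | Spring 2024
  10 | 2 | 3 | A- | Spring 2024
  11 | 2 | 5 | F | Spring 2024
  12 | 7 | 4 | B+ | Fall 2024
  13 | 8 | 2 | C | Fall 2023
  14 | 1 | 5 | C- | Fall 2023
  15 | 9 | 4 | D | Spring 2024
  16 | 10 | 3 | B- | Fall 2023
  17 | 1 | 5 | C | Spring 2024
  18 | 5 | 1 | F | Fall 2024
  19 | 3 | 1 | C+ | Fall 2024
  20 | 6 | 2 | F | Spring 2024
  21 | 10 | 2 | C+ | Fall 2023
SELECT MAX(credits) FROM courses

Execution result:
3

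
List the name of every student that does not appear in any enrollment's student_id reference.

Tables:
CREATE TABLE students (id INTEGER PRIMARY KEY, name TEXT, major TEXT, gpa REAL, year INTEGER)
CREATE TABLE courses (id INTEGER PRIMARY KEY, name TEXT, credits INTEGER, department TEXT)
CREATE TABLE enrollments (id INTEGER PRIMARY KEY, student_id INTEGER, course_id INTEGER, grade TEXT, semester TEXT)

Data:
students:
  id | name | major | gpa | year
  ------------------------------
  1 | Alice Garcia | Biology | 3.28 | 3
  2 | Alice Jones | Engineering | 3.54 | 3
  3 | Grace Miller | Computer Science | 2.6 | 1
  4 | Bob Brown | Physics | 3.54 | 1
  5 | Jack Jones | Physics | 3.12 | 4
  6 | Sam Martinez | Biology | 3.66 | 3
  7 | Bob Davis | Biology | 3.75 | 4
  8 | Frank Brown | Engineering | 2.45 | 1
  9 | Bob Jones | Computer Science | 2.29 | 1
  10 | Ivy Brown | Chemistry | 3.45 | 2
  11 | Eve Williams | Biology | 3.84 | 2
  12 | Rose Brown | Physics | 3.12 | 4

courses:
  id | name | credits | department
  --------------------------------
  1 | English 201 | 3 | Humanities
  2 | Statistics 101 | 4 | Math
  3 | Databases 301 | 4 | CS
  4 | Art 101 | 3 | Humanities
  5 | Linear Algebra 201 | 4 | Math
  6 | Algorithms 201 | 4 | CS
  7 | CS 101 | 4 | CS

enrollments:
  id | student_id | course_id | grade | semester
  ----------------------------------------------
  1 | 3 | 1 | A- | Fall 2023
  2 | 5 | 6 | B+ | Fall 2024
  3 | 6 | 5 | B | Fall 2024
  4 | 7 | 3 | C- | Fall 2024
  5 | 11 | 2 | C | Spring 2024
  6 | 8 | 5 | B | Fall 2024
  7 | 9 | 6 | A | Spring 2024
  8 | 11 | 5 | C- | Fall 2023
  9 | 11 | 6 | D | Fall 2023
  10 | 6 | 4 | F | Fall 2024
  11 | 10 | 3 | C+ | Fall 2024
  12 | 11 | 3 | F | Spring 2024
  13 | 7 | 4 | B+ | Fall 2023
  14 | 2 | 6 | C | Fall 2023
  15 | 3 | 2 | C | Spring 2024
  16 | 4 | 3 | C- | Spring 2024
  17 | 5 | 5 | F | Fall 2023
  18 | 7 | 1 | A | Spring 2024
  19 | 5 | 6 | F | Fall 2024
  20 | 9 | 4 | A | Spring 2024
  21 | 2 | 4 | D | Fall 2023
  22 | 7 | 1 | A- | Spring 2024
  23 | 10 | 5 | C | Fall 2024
SELECT p.name FROM students p LEFT JOIN enrollments c ON c.student_id = p.id WHERE c.id IS NULL

Execution result:
name
Alice Garcia
Rose Brown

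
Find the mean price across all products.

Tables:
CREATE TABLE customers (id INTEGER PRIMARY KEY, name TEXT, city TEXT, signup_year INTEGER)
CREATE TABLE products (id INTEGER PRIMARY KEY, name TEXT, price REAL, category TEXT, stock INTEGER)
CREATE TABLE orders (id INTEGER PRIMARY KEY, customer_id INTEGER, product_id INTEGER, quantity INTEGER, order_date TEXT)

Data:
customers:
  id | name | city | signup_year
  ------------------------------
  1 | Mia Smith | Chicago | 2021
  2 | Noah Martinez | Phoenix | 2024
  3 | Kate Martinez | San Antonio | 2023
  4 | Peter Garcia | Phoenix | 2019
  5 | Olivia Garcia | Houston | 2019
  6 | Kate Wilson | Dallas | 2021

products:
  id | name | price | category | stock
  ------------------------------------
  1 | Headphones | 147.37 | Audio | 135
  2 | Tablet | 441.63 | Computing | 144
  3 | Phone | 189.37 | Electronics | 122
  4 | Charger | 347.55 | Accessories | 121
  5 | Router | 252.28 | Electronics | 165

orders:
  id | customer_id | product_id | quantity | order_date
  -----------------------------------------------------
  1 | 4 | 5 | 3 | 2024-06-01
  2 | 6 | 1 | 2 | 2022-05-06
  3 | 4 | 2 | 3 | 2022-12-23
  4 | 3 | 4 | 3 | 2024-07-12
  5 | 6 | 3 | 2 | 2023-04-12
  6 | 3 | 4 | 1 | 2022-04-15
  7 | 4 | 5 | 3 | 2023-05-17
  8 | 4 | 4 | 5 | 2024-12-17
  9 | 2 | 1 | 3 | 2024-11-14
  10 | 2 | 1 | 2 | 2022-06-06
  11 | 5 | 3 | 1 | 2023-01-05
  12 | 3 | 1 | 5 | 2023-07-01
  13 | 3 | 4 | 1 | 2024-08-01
SELECT AVG(price) FROM products

Execution result:
275.64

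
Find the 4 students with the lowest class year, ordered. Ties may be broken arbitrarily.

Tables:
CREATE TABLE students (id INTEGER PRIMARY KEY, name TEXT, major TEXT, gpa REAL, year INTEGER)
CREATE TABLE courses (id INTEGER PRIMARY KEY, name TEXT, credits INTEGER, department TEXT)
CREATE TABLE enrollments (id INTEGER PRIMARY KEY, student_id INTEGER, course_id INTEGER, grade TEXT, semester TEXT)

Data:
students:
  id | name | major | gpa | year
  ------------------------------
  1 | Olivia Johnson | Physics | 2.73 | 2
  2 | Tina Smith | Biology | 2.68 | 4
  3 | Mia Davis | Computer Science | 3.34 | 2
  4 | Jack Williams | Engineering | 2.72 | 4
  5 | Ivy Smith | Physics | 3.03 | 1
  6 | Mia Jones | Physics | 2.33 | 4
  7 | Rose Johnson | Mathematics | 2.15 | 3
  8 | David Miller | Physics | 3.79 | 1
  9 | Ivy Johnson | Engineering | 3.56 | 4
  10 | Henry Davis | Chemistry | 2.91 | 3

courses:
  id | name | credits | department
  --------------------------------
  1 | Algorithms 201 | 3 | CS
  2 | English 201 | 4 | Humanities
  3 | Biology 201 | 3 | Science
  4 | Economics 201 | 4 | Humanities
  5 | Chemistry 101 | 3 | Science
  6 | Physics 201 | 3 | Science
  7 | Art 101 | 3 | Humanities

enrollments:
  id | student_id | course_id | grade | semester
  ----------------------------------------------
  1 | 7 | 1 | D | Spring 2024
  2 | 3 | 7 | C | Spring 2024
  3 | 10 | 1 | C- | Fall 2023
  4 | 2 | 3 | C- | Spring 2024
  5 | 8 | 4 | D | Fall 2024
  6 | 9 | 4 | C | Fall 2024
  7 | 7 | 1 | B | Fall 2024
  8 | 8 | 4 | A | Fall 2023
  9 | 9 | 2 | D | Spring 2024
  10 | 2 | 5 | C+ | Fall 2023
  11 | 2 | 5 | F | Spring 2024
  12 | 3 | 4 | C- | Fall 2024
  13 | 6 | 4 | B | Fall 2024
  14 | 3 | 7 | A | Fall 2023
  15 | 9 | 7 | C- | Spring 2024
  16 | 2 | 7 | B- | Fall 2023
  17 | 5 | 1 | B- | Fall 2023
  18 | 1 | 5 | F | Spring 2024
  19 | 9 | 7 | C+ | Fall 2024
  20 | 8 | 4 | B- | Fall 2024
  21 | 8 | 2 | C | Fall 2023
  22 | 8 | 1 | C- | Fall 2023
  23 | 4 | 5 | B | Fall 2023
SELECT name, year FROM students ORDER BY year ASC LIMIT 4

Execution result:
name | year
Ivy Smith | 1
David Miller | 1
Olivia Johnson | 2
Mia Davis | 2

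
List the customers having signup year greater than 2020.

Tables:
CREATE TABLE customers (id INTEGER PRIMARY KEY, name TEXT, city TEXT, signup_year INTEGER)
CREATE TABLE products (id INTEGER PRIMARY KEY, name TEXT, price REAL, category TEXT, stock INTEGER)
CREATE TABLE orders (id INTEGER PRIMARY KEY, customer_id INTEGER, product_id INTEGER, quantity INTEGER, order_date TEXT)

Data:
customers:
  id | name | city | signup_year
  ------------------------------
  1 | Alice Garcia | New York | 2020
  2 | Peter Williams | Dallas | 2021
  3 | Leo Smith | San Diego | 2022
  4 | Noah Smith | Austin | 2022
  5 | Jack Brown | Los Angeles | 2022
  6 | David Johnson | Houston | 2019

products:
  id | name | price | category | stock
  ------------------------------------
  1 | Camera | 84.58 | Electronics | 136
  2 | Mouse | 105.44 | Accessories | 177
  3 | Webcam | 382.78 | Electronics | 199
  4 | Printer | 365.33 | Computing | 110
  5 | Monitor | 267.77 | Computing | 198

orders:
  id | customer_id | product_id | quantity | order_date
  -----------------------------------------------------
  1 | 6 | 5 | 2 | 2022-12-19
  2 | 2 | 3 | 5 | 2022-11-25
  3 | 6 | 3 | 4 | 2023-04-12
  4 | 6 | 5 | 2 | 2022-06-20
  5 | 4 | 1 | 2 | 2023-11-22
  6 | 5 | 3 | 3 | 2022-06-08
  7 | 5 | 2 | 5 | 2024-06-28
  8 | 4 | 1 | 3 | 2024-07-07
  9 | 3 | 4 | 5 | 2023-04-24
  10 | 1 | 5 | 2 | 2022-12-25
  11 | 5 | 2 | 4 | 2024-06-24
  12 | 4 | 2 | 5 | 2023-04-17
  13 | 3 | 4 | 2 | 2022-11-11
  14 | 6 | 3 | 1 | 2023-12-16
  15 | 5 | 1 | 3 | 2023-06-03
SELECT name, signup_year FROM customers WHERE signup_year > 2020

Execution result:
name | signup_year
Peter Williams | 2021
Leo Smith | 2022
Noah Smith | 2022
Jack Brown | 2022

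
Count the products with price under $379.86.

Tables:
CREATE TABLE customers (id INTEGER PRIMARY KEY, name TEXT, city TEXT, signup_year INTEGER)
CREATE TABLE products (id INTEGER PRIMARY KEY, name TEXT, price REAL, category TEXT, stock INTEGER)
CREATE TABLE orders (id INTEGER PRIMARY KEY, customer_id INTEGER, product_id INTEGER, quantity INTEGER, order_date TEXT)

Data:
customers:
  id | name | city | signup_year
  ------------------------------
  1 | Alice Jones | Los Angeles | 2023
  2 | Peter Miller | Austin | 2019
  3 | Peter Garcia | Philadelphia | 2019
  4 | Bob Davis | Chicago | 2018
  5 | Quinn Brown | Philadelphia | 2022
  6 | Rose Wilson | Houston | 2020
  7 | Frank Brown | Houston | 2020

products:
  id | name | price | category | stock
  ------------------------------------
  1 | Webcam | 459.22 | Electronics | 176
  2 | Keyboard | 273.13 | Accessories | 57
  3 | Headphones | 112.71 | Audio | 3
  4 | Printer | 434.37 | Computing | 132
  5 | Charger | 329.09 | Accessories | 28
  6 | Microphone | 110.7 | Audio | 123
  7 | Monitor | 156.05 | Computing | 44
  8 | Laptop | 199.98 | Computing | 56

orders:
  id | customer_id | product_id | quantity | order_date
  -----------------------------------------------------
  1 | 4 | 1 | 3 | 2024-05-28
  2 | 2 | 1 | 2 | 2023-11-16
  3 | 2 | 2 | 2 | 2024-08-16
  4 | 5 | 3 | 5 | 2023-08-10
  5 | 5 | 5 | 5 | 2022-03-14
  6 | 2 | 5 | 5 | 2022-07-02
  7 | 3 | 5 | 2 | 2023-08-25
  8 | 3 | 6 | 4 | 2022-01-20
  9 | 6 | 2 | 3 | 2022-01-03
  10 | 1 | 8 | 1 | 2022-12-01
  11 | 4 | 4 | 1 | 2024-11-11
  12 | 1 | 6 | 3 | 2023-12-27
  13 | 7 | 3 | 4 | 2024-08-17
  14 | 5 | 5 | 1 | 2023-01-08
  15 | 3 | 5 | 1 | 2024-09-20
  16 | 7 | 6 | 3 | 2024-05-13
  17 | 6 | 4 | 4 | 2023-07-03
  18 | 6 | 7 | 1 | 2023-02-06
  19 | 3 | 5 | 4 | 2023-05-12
SELECT COUNT(*) FROM products WHERE price < 379.86

Execution result:
6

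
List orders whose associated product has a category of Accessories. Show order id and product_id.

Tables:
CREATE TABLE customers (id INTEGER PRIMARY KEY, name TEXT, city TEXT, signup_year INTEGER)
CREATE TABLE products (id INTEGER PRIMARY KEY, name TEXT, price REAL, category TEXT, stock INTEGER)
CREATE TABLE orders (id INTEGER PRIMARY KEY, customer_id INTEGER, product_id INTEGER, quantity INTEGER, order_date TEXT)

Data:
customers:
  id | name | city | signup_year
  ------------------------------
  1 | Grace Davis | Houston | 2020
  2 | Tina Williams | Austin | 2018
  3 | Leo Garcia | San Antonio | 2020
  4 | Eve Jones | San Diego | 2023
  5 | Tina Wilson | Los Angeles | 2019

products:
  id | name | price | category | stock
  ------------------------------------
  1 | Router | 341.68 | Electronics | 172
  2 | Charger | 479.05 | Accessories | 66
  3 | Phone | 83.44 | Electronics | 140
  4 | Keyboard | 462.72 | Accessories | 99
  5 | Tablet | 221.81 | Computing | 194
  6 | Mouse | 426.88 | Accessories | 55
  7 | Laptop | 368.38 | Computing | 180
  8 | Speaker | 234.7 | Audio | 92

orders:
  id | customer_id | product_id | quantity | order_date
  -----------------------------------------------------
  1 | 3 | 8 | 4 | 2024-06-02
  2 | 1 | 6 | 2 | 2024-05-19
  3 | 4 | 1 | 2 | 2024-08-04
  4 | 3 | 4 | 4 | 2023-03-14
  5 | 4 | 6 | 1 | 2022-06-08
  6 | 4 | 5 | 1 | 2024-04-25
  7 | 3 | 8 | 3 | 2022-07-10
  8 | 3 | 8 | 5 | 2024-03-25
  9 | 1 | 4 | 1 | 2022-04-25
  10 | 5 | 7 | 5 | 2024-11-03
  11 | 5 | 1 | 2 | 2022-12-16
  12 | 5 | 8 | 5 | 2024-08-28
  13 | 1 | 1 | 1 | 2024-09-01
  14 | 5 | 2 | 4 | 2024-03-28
SELECT id, product_id FROM orders WHERE product_id IN (SELECT id FROM products WHERE category = 'Accessories')

Execution result:
id | product_id
2 | 6
4 | 4
5 | 6
9 | 4
14 | 2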